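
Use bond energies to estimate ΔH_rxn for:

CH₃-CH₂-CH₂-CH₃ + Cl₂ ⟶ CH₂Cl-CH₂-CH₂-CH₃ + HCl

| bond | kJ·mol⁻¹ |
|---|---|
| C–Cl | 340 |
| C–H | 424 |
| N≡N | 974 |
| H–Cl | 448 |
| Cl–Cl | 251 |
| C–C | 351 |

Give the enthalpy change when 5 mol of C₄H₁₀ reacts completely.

ΔH = −565 kJ

Bonds broken (reactants):
  C–C: 3 × 351 = 1053
  C–H: 10 × 424 = 4240
  Cl–Cl: 1 × 251 = 251
  Σ(broken) = 5544 kJ
Bonds formed (products):
  C–C: 3 × 351 = 1053
  C–Cl: 1 × 340 = 340
  C–H: 9 × 424 = 3816
  H–Cl: 1 × 448 = 448
  Σ(formed) = 5657 kJ
ΔH = Σ(broken) − Σ(formed) = 5544 − 5657 = −113 kJ
For 5× the reaction as written: 5 × (−113) = −565 kJ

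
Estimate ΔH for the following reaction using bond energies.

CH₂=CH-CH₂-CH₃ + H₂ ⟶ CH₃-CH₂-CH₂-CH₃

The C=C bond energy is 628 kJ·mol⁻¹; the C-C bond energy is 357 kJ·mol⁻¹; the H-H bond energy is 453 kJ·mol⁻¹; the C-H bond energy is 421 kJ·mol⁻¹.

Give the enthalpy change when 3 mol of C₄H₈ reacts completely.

ΔH = −354 kJ

Bonds broken (reactants):
  C-C: 2 × 357 = 714
  C-H: 8 × 421 = 3368
  C=C: 1 × 628 = 628
  H-H: 1 × 453 = 453
  Σ(broken) = 5163 kJ
Bonds formed (products):
  C-C: 3 × 357 = 1071
  C-H: 10 × 421 = 4210
  Σ(formed) = 5281 kJ
ΔH = Σ(broken) − Σ(formed) = 5163 − 5281 = −118 kJ
For 3× the reaction as written: 3 × (−118) = −354 kJ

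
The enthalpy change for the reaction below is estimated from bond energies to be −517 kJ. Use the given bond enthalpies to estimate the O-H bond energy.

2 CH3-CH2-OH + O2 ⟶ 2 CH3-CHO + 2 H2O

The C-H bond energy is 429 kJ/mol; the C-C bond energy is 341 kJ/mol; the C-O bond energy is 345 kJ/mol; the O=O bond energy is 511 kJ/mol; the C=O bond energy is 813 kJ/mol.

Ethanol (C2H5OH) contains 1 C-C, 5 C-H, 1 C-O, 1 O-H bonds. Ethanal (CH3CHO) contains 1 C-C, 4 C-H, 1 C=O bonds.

D(O-H) ≈ 475 kJ/mol

Let D be the O-H bond energy.
Σ(broken) = 2×341 + 10×429 + 2×345 + 2×D + 1×511 = 6173 + 2D
Σ(formed) = 2×341 + 8×429 + 2×813 + 4×D = 5740 + 4D
ΔH = Σ(broken) − Σ(formed) = (6173 + 2D) − (5740 + 4D) = +433 − 2D
Setting this equal to −517 kJ gives 2D = 950, so D = 475 kJ/mol.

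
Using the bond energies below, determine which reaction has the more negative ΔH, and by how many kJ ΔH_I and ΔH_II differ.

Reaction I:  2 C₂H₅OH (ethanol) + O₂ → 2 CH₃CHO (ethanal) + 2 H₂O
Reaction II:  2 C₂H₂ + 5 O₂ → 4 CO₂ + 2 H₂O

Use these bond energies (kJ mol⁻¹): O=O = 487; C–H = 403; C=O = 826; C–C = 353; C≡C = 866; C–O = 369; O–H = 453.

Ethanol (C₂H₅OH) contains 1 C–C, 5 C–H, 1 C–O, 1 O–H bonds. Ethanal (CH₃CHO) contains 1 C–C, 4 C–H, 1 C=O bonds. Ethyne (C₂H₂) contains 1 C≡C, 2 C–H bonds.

Reaction I:
  Bonds broken (reactants):
    C–C: 2 × 353 = 706
    C–H: 10 × 403 = 4030
    C–O: 2 × 369 = 738
    O–H: 2 × 453 = 906
    O=O: 1 × 487 = 487
    Σ(broken) = 6867 kJ
  Bonds formed (products):
    C–C: 2 × 353 = 706
    C–H: 8 × 403 = 3224
    C=O: 2 × 826 = 1652
    O–H: 4 × 453 = 1812
    Σ(formed) = 7394 kJ
  ΔH_I = 6867 − 7394 = −527 kJ
Reaction II:
  Bonds broken (reactants):
    C≡C: 2 × 866 = 1732
    C–H: 4 × 403 = 1612
    O=O: 5 × 487 = 2435
    Σ(broken) = 5779 kJ
  Bonds formed (products):
    C=O: 8 × 826 = 6608
    O–H: 4 × 453 = 1812
    Σ(formed) = 8420 kJ
  ΔH_II = 5779 − 8420 = −2641 kJ
ΔH_I − ΔH_II = +2114 kJ, so reaction II has the more negative ΔH; |ΔH_I − ΔH_II| = 2114 kJ.

Reaction II, by 2114 kJ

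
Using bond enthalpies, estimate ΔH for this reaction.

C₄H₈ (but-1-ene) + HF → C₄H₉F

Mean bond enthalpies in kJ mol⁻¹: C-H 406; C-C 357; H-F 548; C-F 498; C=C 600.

Bonds broken (reactants):
  C-C: 2 × 357 = 714
  C-H: 8 × 406 = 3248
  C=C: 1 × 600 = 600
  H-F: 1 × 548 = 548
  Σ(broken) = 5110 kJ
Bonds formed (products):
  C-C: 3 × 357 = 1071
  C-F: 1 × 498 = 498
  C-H: 9 × 406 = 3654
  Σ(formed) = 5223 kJ
ΔH = Σ(broken) − Σ(formed) = 5110 − 5223 = −113 kJ

ΔH ≈ −113 kJ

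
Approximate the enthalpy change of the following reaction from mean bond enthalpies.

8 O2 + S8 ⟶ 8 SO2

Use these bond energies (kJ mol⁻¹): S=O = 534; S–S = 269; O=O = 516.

ΔH ≈ −2264 kJ

Bonds broken (reactants):
  O=O: 8 × 516 = 4128
  S–S: 8 × 269 = 2152
  Σ(broken) = 6280 kJ
Bonds formed (products):
  S=O: 16 × 534 = 8544
  Σ(formed) = 8544 kJ
ΔH = Σ(broken) − Σ(formed) = 6280 − 8544 = −2264 kJ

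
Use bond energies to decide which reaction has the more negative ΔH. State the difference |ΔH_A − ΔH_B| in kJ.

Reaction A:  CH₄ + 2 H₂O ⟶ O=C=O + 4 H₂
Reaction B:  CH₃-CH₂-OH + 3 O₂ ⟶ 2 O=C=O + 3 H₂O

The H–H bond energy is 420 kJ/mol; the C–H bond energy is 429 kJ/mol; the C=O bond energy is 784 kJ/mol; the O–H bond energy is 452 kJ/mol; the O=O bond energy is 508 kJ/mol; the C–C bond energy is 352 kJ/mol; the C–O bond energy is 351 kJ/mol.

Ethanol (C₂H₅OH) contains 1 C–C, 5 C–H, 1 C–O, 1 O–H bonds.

Reaction A:
  Bonds broken (reactants):
    C–H: 4 × 429 = 1716
    O–H: 4 × 452 = 1808
    Σ(broken) = 3524 kJ
  Bonds formed (products):
    C=O: 2 × 784 = 1568
    H–H: 4 × 420 = 1680
    Σ(formed) = 3248 kJ
  ΔH_A = 3524 − 3248 = +276 kJ
Reaction B:
  Bonds broken (reactants):
    C–C: 1 × 352 = 352
    C–H: 5 × 429 = 2145
    C–O: 1 × 351 = 351
    O–H: 1 × 452 = 452
    O=O: 3 × 508 = 1524
    Σ(broken) = 4824 kJ
  Bonds formed (products):
    C=O: 4 × 784 = 3136
    O–H: 6 × 452 = 2712
    Σ(formed) = 5848 kJ
  ΔH_B = 4824 − 5848 = −1024 kJ
ΔH_A − ΔH_B = +1300 kJ, so reaction B has the more negative ΔH; |ΔH_A − ΔH_B| = 1300 kJ.

Reaction B, by 1300 kJ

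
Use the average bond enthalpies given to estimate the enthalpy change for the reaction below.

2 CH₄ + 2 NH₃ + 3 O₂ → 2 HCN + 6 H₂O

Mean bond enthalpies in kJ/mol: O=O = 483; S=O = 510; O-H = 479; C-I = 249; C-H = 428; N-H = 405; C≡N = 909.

Bonds broken (reactants):
  C-H: 8 × 428 = 3424
  N-H: 6 × 405 = 2430
  O=O: 3 × 483 = 1449
  Σ(broken) = 7303 kJ
Bonds formed (products):
  C≡N: 2 × 909 = 1818
  C-H: 2 × 428 = 856
  O-H: 12 × 479 = 5748
  Σ(formed) = 8422 kJ
ΔH = Σ(broken) − Σ(formed) = 7303 − 8422 = −1119 kJ

ΔH ≈ −1119 kJ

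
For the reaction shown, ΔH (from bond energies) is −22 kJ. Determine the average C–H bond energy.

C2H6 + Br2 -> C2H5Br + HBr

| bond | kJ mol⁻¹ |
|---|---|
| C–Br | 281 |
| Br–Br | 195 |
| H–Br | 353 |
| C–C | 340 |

Let D be the C–H bond energy.
Σ(broken) = 1×195 + 1×340 + 6×D = 535 + 6D
Σ(formed) = 1×281 + 1×340 + 5×D + 1×353 = 974 + 5D
ΔH = Σ(broken) − Σ(formed) = (535 + 6D) − (974 + 5D) = −439 + D
Setting this equal to −22 kJ gives D = 417 kJ/mol.

D(C–H) ≈ 417 kJ/mol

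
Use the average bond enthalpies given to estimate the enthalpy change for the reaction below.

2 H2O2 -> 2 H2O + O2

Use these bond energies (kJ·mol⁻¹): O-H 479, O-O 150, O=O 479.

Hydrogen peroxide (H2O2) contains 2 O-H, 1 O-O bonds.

Bonds broken (reactants):
  O-H: 4 × 479 = 1916
  O-O: 2 × 150 = 300
  Σ(broken) = 2216 kJ
Bonds formed (products):
  O-H: 4 × 479 = 1916
  O=O: 1 × 479 = 479
  Σ(formed) = 2395 kJ
ΔH = Σ(broken) − Σ(formed) = 2216 − 2395 = −179 kJ

ΔH ≈ −179 kJ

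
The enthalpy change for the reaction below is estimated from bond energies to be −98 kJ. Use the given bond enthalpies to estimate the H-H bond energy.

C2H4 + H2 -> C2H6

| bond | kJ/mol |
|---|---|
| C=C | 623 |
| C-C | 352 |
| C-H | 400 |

Let D be the H-H bond energy.
Σ(broken) = 4×400 + 1×623 + 1×D = 2223 + D
Σ(formed) = 1×352 + 6×400 = 2752
ΔH = Σ(broken) − Σ(formed) = (2223 + D) − (2752) = −529 + D
Setting this equal to −98 kJ gives D = 431 kJ/mol.

D(H-H) ≈ 431 kJ/mol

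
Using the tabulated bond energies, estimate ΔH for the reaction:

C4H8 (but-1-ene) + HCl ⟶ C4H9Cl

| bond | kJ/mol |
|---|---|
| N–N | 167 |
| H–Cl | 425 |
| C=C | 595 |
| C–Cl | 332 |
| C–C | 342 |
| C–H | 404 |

ΔH ≈ −58 kJ

Bonds broken (reactants):
  C–C: 2 × 342 = 684
  C–H: 8 × 404 = 3232
  C=C: 1 × 595 = 595
  H–Cl: 1 × 425 = 425
  Σ(broken) = 4936 kJ
Bonds formed (products):
  C–C: 3 × 342 = 1026
  C–Cl: 1 × 332 = 332
  C–H: 9 × 404 = 3636
  Σ(formed) = 4994 kJ
ΔH = Σ(broken) − Σ(formed) = 4936 − 4994 = −58 kJ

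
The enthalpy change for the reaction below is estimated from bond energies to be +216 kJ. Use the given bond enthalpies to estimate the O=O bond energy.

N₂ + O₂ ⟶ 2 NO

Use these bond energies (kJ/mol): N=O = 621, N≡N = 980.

D(O=O) ≈ 478 kJ/mol

Let D be the O=O bond energy.
Σ(broken) = 1×980 + 1×D = 980 + D
Σ(formed) = 2×621 = 1242
ΔH = Σ(broken) − Σ(formed) = (980 + D) − (1242) = −262 + D
Setting this equal to +216 kJ gives D = 478 kJ/mol.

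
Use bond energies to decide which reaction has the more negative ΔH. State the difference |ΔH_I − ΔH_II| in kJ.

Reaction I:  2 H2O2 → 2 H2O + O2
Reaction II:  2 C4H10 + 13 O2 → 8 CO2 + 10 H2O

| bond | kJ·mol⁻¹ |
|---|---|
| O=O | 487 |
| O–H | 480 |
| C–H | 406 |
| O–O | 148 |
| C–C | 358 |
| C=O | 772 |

Reaction I:
  Bonds broken (reactants):
    O–H: 4 × 480 = 1920
    O–O: 2 × 148 = 296
    Σ(broken) = 2216 kJ
  Bonds formed (products):
    O–H: 4 × 480 = 1920
    O=O: 1 × 487 = 487
    Σ(formed) = 2407 kJ
  ΔH_I = 2216 − 2407 = −191 kJ
Reaction II:
  Bonds broken (reactants):
    C–C: 6 × 358 = 2148
    C–H: 20 × 406 = 8120
    O=O: 13 × 487 = 6331
    Σ(broken) = 16599 kJ
  Bonds formed (products):
    C=O: 16 × 772 = 12352
    O–H: 20 × 480 = 9600
    Σ(formed) = 21952 kJ
  ΔH_II = 16599 − 21952 = −5353 kJ
ΔH_I − ΔH_II = +5162 kJ, so reaction II has the more negative ΔH; |ΔH_I − ΔH_II| = 5162 kJ.

Reaction II, by 5162 kJ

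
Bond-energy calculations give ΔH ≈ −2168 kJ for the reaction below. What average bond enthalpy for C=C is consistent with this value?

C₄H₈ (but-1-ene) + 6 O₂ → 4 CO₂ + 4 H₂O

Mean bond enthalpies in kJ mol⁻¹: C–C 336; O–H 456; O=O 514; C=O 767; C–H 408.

D(C=C) ≈ 596 kJ/mol

Let D be the C=C bond energy.
Σ(broken) = 2×336 + 8×408 + 1×D + 6×514 = 7020 + D
Σ(formed) = 8×767 + 8×456 = 9784
ΔH = Σ(broken) − Σ(formed) = (7020 + D) − (9784) = −2764 + D
Setting this equal to −2168 kJ gives D = 596 kJ/mol.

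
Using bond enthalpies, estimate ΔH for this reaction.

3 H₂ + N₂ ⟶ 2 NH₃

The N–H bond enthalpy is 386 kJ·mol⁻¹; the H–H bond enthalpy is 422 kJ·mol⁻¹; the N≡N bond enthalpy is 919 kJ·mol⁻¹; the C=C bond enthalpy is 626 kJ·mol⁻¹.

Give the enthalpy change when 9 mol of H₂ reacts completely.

Bonds broken (reactants):
  H–H: 3 × 422 = 1266
  N≡N: 1 × 919 = 919
  Σ(broken) = 2185 kJ
Bonds formed (products):
  N–H: 6 × 386 = 2316
  Σ(formed) = 2316 kJ
ΔH = Σ(broken) − Σ(formed) = 2185 − 2316 = −131 kJ
For 3× the reaction as written: 3 × (−131) = −393 kJ

ΔH = −393 kJ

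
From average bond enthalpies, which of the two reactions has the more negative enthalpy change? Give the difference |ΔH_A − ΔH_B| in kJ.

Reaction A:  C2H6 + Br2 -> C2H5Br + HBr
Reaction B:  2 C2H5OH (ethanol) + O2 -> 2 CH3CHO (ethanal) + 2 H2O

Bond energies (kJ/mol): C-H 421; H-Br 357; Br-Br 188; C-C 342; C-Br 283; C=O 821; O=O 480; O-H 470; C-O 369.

Reaction B, by 491 kJ

Reaction A:
  Bonds broken (reactants):
    Br-Br: 1 × 188 = 188
    C-C: 1 × 342 = 342
    C-H: 6 × 421 = 2526
    Σ(broken) = 3056 kJ
  Bonds formed (products):
    C-Br: 1 × 283 = 283
    C-C: 1 × 342 = 342
    C-H: 5 × 421 = 2105
    H-Br: 1 × 357 = 357
    Σ(formed) = 3087 kJ
  ΔH_A = 3056 − 3087 = −31 kJ
Reaction B:
  Bonds broken (reactants):
    C-C: 2 × 342 = 684
    C-H: 10 × 421 = 4210
    C-O: 2 × 369 = 738
    O-H: 2 × 470 = 940
    O=O: 1 × 480 = 480
    Σ(broken) = 7052 kJ
  Bonds formed (products):
    C-C: 2 × 342 = 684
    C-H: 8 × 421 = 3368
    C=O: 2 × 821 = 1642
    O-H: 4 × 470 = 1880
    Σ(formed) = 7574 kJ
  ΔH_B = 7052 − 7574 = −522 kJ
ΔH_A − ΔH_B = +491 kJ, so reaction B has the more negative ΔH; |ΔH_A − ΔH_B| = 491 kJ.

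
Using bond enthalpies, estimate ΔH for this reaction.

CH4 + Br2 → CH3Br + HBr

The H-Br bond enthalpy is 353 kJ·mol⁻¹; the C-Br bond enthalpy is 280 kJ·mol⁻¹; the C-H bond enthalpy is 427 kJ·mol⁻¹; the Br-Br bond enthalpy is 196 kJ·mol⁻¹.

Bonds broken (reactants):
  Br-Br: 1 × 196 = 196
  C-H: 4 × 427 = 1708
  Σ(broken) = 1904 kJ
Bonds formed (products):
  C-Br: 1 × 280 = 280
  C-H: 3 × 427 = 1281
  H-Br: 1 × 353 = 353
  Σ(formed) = 1914 kJ
ΔH = Σ(broken) − Σ(formed) = 1904 − 1914 = −10 kJ

ΔH ≈ −10 kJ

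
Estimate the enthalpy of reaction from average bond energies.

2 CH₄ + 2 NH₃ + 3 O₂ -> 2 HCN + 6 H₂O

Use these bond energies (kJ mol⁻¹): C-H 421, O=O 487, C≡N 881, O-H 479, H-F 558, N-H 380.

Bonds broken (reactants):
  C-H: 8 × 421 = 3368
  N-H: 6 × 380 = 2280
  O=O: 3 × 487 = 1461
  Σ(broken) = 7109 kJ
Bonds formed (products):
  C≡N: 2 × 881 = 1762
  C-H: 2 × 421 = 842
  O-H: 12 × 479 = 5748
  Σ(formed) = 8352 kJ
ΔH = Σ(broken) − Σ(formed) = 7109 − 8352 = −1243 kJ

ΔH ≈ −1243 kJ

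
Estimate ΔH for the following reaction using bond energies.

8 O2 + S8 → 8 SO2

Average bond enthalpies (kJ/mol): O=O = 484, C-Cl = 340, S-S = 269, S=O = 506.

ΔH ≈ −2072 kJ

Bonds broken (reactants):
  O=O: 8 × 484 = 3872
  S-S: 8 × 269 = 2152
  Σ(broken) = 6024 kJ
Bonds formed (products):
  S=O: 16 × 506 = 8096
  Σ(formed) = 8096 kJ
ΔH = Σ(broken) − Σ(formed) = 6024 − 8096 = −2072 kJ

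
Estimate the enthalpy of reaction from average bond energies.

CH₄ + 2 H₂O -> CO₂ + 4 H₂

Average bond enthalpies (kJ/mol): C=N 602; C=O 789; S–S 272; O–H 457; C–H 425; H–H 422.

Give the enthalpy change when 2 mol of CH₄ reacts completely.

ΔH = +524 kJ

Bonds broken (reactants):
  C–H: 4 × 425 = 1700
  O–H: 4 × 457 = 1828
  Σ(broken) = 3528 kJ
Bonds formed (products):
  C=O: 2 × 789 = 1578
  H–H: 4 × 422 = 1688
  Σ(formed) = 3266 kJ
ΔH = Σ(broken) − Σ(formed) = 3528 − 3266 = +262 kJ
For 2× the reaction as written: 2 × (+262) = +524 kJ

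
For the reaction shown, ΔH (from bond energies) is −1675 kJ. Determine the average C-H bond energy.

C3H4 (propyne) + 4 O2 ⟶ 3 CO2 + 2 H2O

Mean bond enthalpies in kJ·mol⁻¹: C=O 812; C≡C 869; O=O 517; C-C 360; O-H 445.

Let D be the C-H bond energy.
Σ(broken) = 1×869 + 1×360 + 4×D + 4×517 = 3297 + 4D
Σ(formed) = 6×812 + 4×445 = 6652
ΔH = Σ(broken) − Σ(formed) = (3297 + 4D) − (6652) = −3355 + 4D
Setting this equal to −1675 kJ gives 4D = 1680, so D = 420 kJ/mol.

D(C-H) ≈ 420 kJ/mol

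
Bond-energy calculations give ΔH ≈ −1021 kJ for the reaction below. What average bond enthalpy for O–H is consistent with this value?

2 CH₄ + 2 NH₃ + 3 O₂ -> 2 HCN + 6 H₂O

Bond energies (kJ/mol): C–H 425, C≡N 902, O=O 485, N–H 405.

D(O–H) ≈ 471 kJ/mol

Let D be the O–H bond energy.
Σ(broken) = 8×425 + 6×405 + 3×485 = 7285
Σ(formed) = 2×902 + 2×425 + 12×D = 2654 + 12D
ΔH = Σ(broken) − Σ(formed) = (7285) − (2654 + 12D) = +4631 − 12D
Setting this equal to −1021 kJ gives 12D = 5652, so D = 471 kJ/mol.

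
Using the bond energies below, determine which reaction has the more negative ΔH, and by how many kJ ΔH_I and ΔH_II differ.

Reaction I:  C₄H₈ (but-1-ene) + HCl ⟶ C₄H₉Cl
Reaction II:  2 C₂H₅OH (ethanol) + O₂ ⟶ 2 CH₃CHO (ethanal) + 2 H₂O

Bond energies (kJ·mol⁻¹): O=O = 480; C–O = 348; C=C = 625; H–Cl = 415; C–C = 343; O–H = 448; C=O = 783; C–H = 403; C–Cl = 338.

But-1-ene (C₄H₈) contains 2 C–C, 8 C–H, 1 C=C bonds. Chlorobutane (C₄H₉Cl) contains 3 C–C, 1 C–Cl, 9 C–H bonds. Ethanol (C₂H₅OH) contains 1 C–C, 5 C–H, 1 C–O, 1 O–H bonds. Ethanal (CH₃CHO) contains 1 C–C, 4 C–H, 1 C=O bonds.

Reaction I:
  Bonds broken (reactants):
    C–C: 2 × 343 = 686
    C–H: 8 × 403 = 3224
    C=C: 1 × 625 = 625
    H–Cl: 1 × 415 = 415
    Σ(broken) = 4950 kJ
  Bonds formed (products):
    C–C: 3 × 343 = 1029
    C–Cl: 1 × 338 = 338
    C–H: 9 × 403 = 3627
    Σ(formed) = 4994 kJ
  ΔH_I = 4950 − 4994 = −44 kJ
Reaction II:
  Bonds broken (reactants):
    C–C: 2 × 343 = 686
    C–H: 10 × 403 = 4030
    C–O: 2 × 348 = 696
    O–H: 2 × 448 = 896
    O=O: 1 × 480 = 480
    Σ(broken) = 6788 kJ
  Bonds formed (products):
    C–C: 2 × 343 = 686
    C–H: 8 × 403 = 3224
    C=O: 2 × 783 = 1566
    O–H: 4 × 448 = 1792
    Σ(formed) = 7268 kJ
  ΔH_II = 6788 − 7268 = −480 kJ
ΔH_I − ΔH_II = +436 kJ, so reaction II has the more negative ΔH; |ΔH_I − ΔH_II| = 436 kJ.

Reaction II, by 436 kJ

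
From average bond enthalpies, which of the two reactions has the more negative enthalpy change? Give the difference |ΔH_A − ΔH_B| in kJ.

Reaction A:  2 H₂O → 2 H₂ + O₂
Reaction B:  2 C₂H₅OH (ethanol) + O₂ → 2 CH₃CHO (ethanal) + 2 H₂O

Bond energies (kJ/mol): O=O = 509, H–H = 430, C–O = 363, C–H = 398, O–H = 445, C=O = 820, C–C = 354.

Reaction B, by 910 kJ

Reaction A:
  Bonds broken (reactants):
    O–H: 4 × 445 = 1780
    Σ(broken) = 1780 kJ
  Bonds formed (products):
    H–H: 2 × 430 = 860
    O=O: 1 × 509 = 509
    Σ(formed) = 1369 kJ
  ΔH_A = 1780 − 1369 = +411 kJ
Reaction B:
  Bonds broken (reactants):
    C–C: 2 × 354 = 708
    C–H: 10 × 398 = 3980
    C–O: 2 × 363 = 726
    O–H: 2 × 445 = 890
    O=O: 1 × 509 = 509
    Σ(broken) = 6813 kJ
  Bonds formed (products):
    C–C: 2 × 354 = 708
    C–H: 8 × 398 = 3184
    C=O: 2 × 820 = 1640
    O–H: 4 × 445 = 1780
    Σ(formed) = 7312 kJ
  ΔH_B = 6813 − 7312 = −499 kJ
ΔH_A − ΔH_B = +910 kJ, so reaction B has the more negative ΔH; |ΔH_A − ΔH_B| = 910 kJ.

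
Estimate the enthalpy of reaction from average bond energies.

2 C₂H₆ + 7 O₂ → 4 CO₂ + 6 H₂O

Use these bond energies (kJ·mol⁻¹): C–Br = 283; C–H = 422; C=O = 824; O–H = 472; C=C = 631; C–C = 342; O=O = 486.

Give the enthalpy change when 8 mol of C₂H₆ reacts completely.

Bonds broken (reactants):
  C–C: 2 × 342 = 684
  C–H: 12 × 422 = 5064
  O=O: 7 × 486 = 3402
  Σ(broken) = 9150 kJ
Bonds formed (products):
  C=O: 8 × 824 = 6592
  O–H: 12 × 472 = 5664
  Σ(formed) = 12256 kJ
ΔH = Σ(broken) − Σ(formed) = 9150 − 12256 = −3106 kJ
For 4× the reaction as written: 4 × (−3106) = −12424 kJ

ΔH = −12424 kJ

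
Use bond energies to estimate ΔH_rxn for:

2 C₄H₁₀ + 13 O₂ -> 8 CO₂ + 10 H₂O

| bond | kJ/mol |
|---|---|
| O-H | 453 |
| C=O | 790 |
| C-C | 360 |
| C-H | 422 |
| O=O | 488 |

ΔH ≈ −4756 kJ

Bonds broken (reactants):
  C-C: 6 × 360 = 2160
  C-H: 20 × 422 = 8440
  O=O: 13 × 488 = 6344
  Σ(broken) = 16944 kJ
Bonds formed (products):
  C=O: 16 × 790 = 12640
  O-H: 20 × 453 = 9060
  Σ(formed) = 21700 kJ
ΔH = Σ(broken) − Σ(formed) = 16944 − 21700 = −4756 kJ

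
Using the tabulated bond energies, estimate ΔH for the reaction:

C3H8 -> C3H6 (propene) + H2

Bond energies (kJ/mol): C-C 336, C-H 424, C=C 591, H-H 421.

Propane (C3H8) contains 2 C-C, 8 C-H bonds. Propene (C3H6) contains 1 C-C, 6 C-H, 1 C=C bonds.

Bonds broken (reactants):
  C-C: 2 × 336 = 672
  C-H: 8 × 424 = 3392
  Σ(broken) = 4064 kJ
Bonds formed (products):
  C-C: 1 × 336 = 336
  C-H: 6 × 424 = 2544
  C=C: 1 × 591 = 591
  H-H: 1 × 421 = 421
  Σ(formed) = 3892 kJ
ΔH = Σ(broken) − Σ(formed) = 4064 − 3892 = +172 kJ

ΔH ≈ +172 kJ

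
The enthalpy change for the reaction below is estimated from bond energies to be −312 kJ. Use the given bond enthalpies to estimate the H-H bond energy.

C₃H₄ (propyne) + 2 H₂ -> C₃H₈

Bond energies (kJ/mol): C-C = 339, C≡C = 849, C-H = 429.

D(H-H) ≈ 447 kJ/mol

Let D be the H-H bond energy.
Σ(broken) = 1×849 + 1×339 + 4×429 + 2×D = 2904 + 2D
Σ(formed) = 2×339 + 8×429 = 4110
ΔH = Σ(broken) − Σ(formed) = (2904 + 2D) − (4110) = −1206 + 2D
Setting this equal to −312 kJ gives 2D = 894, so D = 447 kJ/mol.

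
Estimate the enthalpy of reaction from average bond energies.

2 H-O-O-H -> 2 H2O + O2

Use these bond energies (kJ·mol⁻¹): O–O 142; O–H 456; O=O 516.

ΔH ≈ −232 kJ

Bonds broken (reactants):
  O–H: 4 × 456 = 1824
  O–O: 2 × 142 = 284
  Σ(broken) = 2108 kJ
Bonds formed (products):
  O–H: 4 × 456 = 1824
  O=O: 1 × 516 = 516
  Σ(formed) = 2340 kJ
ΔH = Σ(broken) − Σ(formed) = 2108 − 2340 = −232 kJ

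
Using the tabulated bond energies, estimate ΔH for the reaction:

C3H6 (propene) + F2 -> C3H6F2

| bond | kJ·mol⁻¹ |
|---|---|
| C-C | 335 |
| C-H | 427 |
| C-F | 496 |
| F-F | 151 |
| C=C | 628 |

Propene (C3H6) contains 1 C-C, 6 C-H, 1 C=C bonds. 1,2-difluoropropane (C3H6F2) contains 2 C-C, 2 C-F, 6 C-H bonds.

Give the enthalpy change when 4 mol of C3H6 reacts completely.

Bonds broken (reactants):
  C-C: 1 × 335 = 335
  C-H: 6 × 427 = 2562
  C=C: 1 × 628 = 628
  F-F: 1 × 151 = 151
  Σ(broken) = 3676 kJ
Bonds formed (products):
  C-C: 2 × 335 = 670
  C-F: 2 × 496 = 992
  C-H: 6 × 427 = 2562
  Σ(formed) = 4224 kJ
ΔH = Σ(broken) − Σ(formed) = 3676 − 4224 = −548 kJ
For 4× the reaction as written: 4 × (−548) = −2192 kJ

ΔH = −2192 kJ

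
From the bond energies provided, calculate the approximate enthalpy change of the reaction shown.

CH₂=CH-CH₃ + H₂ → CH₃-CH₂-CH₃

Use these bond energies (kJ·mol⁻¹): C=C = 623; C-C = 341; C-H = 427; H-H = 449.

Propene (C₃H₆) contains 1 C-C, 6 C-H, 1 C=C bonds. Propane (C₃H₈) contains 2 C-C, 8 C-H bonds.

ΔH ≈ −123 kJ

Bonds broken (reactants):
  C-C: 1 × 341 = 341
  C-H: 6 × 427 = 2562
  C=C: 1 × 623 = 623
  H-H: 1 × 449 = 449
  Σ(broken) = 3975 kJ
Bonds formed (products):
  C-C: 2 × 341 = 682
  C-H: 8 × 427 = 3416
  Σ(formed) = 4098 kJ
ΔH = Σ(broken) − Σ(formed) = 3975 − 4098 = −123 kJ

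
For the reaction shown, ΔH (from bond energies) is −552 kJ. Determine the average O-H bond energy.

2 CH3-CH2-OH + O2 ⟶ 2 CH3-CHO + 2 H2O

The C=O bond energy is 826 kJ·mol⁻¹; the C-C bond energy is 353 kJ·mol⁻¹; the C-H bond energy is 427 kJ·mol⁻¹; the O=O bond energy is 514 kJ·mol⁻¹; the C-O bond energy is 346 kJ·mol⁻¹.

D(O-H) ≈ 480 kJ/mol

Let D be the O-H bond energy.
Σ(broken) = 2×353 + 10×427 + 2×346 + 2×D + 1×514 = 6182 + 2D
Σ(formed) = 2×353 + 8×427 + 2×826 + 4×D = 5774 + 4D
ΔH = Σ(broken) − Σ(formed) = (6182 + 2D) − (5774 + 4D) = +408 − 2D
Setting this equal to −552 kJ gives 2D = 960, so D = 480 kJ/mol.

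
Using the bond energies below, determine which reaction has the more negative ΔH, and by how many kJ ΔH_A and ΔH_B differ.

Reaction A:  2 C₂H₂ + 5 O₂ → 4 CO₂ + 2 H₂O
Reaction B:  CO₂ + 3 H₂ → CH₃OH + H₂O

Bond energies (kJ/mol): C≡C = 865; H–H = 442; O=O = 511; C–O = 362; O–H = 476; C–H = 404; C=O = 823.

Reaction A:
  Bonds broken (reactants):
    C≡C: 2 × 865 = 1730
    C–H: 4 × 404 = 1616
    O=O: 5 × 511 = 2555
    Σ(broken) = 5901 kJ
  Bonds formed (products):
    C=O: 8 × 823 = 6584
    O–H: 4 × 476 = 1904
    Σ(formed) = 8488 kJ
  ΔH_A = 5901 − 8488 = −2587 kJ
Reaction B:
  Bonds broken (reactants):
    C=O: 2 × 823 = 1646
    H–H: 3 × 442 = 1326
    Σ(broken) = 2972 kJ
  Bonds formed (products):
    C–H: 3 × 404 = 1212
    C–O: 1 × 362 = 362
    O–H: 3 × 476 = 1428
    Σ(formed) = 3002 kJ
  ΔH_B = 2972 − 3002 = −30 kJ
ΔH_A − ΔH_B = −2557 kJ, so reaction A has the more negative ΔH; |ΔH_A − ΔH_B| = 2557 kJ.

Reaction A, by 2557 kJ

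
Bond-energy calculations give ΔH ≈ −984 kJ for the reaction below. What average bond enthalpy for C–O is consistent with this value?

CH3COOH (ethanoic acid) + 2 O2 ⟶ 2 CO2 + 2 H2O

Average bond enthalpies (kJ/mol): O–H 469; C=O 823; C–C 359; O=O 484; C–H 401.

D(C–O) ≈ 362 kJ/mol

Let D be the C–O bond energy.
Σ(broken) = 1×359 + 3×401 + 1×D + 1×823 + 1×469 + 2×484 = 3822 + D
Σ(formed) = 4×823 + 4×469 = 5168
ΔH = Σ(broken) − Σ(formed) = (3822 + D) − (5168) = −1346 + D
Setting this equal to −984 kJ gives D = 362 kJ/mol.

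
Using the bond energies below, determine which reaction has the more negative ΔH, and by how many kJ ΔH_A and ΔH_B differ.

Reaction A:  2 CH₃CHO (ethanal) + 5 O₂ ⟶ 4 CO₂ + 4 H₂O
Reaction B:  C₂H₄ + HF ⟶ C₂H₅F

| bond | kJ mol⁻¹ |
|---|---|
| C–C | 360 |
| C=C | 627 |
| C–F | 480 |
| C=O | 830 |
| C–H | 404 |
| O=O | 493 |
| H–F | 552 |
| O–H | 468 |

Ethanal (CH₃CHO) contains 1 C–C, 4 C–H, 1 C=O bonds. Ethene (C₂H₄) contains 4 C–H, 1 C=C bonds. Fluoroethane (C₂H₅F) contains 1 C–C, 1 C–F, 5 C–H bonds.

Reaction A:
  Bonds broken (reactants):
    C–C: 2 × 360 = 720
    C–H: 8 × 404 = 3232
    C=O: 2 × 830 = 1660
    O=O: 5 × 493 = 2465
    Σ(broken) = 8077 kJ
  Bonds formed (products):
    C=O: 8 × 830 = 6640
    O–H: 8 × 468 = 3744
    Σ(formed) = 10384 kJ
  ΔH_A = 8077 − 10384 = −2307 kJ
Reaction B:
  Bonds broken (reactants):
    C–H: 4 × 404 = 1616
    C=C: 1 × 627 = 627
    H–F: 1 × 552 = 552
    Σ(broken) = 2795 kJ
  Bonds formed (products):
    C–C: 1 × 360 = 360
    C–F: 1 × 480 = 480
    C–H: 5 × 404 = 2020
    Σ(formed) = 2860 kJ
  ΔH_B = 2795 − 2860 = −65 kJ
ΔH_A − ΔH_B = −2242 kJ, so reaction A has the more negative ΔH; |ΔH_A − ΔH_B| = 2242 kJ.

Reaction A, by 2242 kJ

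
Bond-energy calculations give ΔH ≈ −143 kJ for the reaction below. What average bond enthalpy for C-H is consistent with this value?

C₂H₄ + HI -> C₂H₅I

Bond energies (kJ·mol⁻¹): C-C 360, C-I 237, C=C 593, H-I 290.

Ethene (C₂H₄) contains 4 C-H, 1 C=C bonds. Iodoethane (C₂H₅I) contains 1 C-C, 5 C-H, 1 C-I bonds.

Let D be the C-H bond energy.
Σ(broken) = 4×D + 1×593 + 1×290 = 883 + 4D
Σ(formed) = 1×360 + 5×D + 1×237 = 597 + 5D
ΔH = Σ(broken) − Σ(formed) = (883 + 4D) − (597 + 5D) = +286 − D
Setting this equal to −143 kJ gives D = 429 kJ/mol.

D(C-H) ≈ 429 kJ/mol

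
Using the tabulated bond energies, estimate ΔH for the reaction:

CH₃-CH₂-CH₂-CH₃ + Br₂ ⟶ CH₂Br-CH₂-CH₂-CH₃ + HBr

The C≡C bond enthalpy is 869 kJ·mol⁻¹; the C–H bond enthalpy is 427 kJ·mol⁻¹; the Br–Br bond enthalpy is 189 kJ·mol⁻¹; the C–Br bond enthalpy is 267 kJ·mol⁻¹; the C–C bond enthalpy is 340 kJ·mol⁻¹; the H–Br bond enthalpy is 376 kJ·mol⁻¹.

Bonds broken (reactants):
  Br–Br: 1 × 189 = 189
  C–C: 3 × 340 = 1020
  C–H: 10 × 427 = 4270
  Σ(broken) = 5479 kJ
Bonds formed (products):
  C–Br: 1 × 267 = 267
  C–C: 3 × 340 = 1020
  C–H: 9 × 427 = 3843
  H–Br: 1 × 376 = 376
  Σ(formed) = 5506 kJ
ΔH = Σ(broken) − Σ(formed) = 5479 − 5506 = −27 kJ

ΔH ≈ −27 kJ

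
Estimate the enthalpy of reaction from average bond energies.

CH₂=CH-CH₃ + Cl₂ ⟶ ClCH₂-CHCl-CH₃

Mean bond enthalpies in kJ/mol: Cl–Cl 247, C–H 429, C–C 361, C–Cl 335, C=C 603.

ΔH ≈ −181 kJ

Bonds broken (reactants):
  C–C: 1 × 361 = 361
  C–H: 6 × 429 = 2574
  C=C: 1 × 603 = 603
  Cl–Cl: 1 × 247 = 247
  Σ(broken) = 3785 kJ
Bonds formed (products):
  C–C: 2 × 361 = 722
  C–Cl: 2 × 335 = 670
  C–H: 6 × 429 = 2574
  Σ(formed) = 3966 kJ
ΔH = Σ(broken) − Σ(formed) = 3785 − 3966 = −181 kJ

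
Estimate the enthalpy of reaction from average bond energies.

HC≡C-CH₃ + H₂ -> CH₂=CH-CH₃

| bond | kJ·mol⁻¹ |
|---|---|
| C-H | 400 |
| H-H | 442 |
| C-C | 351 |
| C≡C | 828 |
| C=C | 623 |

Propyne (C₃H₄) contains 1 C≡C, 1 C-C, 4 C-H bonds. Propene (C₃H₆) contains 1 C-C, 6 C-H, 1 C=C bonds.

ΔH ≈ −153 kJ

Bonds broken (reactants):
  C≡C: 1 × 828 = 828
  C-C: 1 × 351 = 351
  C-H: 4 × 400 = 1600
  H-H: 1 × 442 = 442
  Σ(broken) = 3221 kJ
Bonds formed (products):
  C-C: 1 × 351 = 351
  C-H: 6 × 400 = 2400
  C=C: 1 × 623 = 623
  Σ(formed) = 3374 kJ
ΔH = Σ(broken) − Σ(formed) = 3221 − 3374 = −153 kJ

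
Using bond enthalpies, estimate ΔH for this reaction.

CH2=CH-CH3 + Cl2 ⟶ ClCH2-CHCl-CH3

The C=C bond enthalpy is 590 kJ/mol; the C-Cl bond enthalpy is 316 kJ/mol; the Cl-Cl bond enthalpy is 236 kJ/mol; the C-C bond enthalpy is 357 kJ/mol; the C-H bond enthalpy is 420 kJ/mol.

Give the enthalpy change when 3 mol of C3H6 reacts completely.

ΔH = −489 kJ

Bonds broken (reactants):
  C-C: 1 × 357 = 357
  C-H: 6 × 420 = 2520
  C=C: 1 × 590 = 590
  Cl-Cl: 1 × 236 = 236
  Σ(broken) = 3703 kJ
Bonds formed (products):
  C-C: 2 × 357 = 714
  C-Cl: 2 × 316 = 632
  C-H: 6 × 420 = 2520
  Σ(formed) = 3866 kJ
ΔH = Σ(broken) − Σ(formed) = 3703 − 3866 = −163 kJ
For 3× the reaction as written: 3 × (−163) = −489 kJ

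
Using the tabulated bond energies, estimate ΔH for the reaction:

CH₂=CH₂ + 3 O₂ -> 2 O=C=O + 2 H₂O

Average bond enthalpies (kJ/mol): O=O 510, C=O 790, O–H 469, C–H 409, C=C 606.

ΔH ≈ −1264 kJ

Bonds broken (reactants):
  C–H: 4 × 409 = 1636
  C=C: 1 × 606 = 606
  O=O: 3 × 510 = 1530
  Σ(broken) = 3772 kJ
Bonds formed (products):
  C=O: 4 × 790 = 3160
  O–H: 4 × 469 = 1876
  Σ(formed) = 5036 kJ
ΔH = Σ(broken) − Σ(formed) = 3772 − 5036 = −1264 kJ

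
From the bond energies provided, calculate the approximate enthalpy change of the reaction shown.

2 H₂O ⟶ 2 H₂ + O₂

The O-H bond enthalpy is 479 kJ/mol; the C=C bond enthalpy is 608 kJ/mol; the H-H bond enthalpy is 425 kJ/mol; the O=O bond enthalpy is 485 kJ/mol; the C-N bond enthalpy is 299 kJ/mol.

Bonds broken (reactants):
  O-H: 4 × 479 = 1916
  Σ(broken) = 1916 kJ
Bonds formed (products):
  H-H: 2 × 425 = 850
  O=O: 1 × 485 = 485
  Σ(formed) = 1335 kJ
ΔH = Σ(broken) − Σ(formed) = 1916 − 1335 = +581 kJ

ΔH ≈ +581 kJ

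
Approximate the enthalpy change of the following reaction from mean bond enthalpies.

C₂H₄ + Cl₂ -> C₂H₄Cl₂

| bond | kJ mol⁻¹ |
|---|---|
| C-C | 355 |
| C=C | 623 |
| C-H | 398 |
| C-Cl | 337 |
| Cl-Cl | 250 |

Bonds broken (reactants):
  C-H: 4 × 398 = 1592
  C=C: 1 × 623 = 623
  Cl-Cl: 1 × 250 = 250
  Σ(broken) = 2465 kJ
Bonds formed (products):
  C-C: 1 × 355 = 355
  C-Cl: 2 × 337 = 674
  C-H: 4 × 398 = 1592
  Σ(formed) = 2621 kJ
ΔH = Σ(broken) − Σ(formed) = 2465 − 2621 = −156 kJ

ΔH ≈ −156 kJ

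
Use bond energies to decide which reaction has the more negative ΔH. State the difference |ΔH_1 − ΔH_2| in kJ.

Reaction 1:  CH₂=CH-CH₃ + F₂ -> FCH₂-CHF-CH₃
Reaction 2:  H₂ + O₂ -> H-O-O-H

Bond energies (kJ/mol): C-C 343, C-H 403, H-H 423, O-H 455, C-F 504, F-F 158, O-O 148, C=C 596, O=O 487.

Reaction 1:
  Bonds broken (reactants):
    C-C: 1 × 343 = 343
    C-H: 6 × 403 = 2418
    C=C: 1 × 596 = 596
    F-F: 1 × 158 = 158
    Σ(broken) = 3515 kJ
  Bonds formed (products):
    C-C: 2 × 343 = 686
    C-F: 2 × 504 = 1008
    C-H: 6 × 403 = 2418
    Σ(formed) = 4112 kJ
  ΔH_1 = 3515 − 4112 = −597 kJ
Reaction 2:
  Bonds broken (reactants):
    H-H: 1 × 423 = 423
    O=O: 1 × 487 = 487
    Σ(broken) = 910 kJ
  Bonds formed (products):
    O-H: 2 × 455 = 910
    O-O: 1 × 148 = 148
    Σ(formed) = 1058 kJ
  ΔH_2 = 910 − 1058 = −148 kJ
ΔH_1 − ΔH_2 = −449 kJ, so reaction 1 has the more negative ΔH; |ΔH_1 − ΔH_2| = 449 kJ.

Reaction 1, by 449 kJ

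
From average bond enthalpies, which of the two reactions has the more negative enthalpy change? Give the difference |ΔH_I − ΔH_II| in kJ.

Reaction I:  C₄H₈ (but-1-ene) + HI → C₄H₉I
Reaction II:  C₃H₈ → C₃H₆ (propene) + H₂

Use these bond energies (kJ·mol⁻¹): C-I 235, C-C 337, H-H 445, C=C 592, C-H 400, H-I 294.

Reaction I, by 186 kJ

Reaction I:
  Bonds broken (reactants):
    C-C: 2 × 337 = 674
    C-H: 8 × 400 = 3200
    C=C: 1 × 592 = 592
    H-I: 1 × 294 = 294
    Σ(broken) = 4760 kJ
  Bonds formed (products):
    C-C: 3 × 337 = 1011
    C-H: 9 × 400 = 3600
    C-I: 1 × 235 = 235
    Σ(formed) = 4846 kJ
  ΔH_I = 4760 − 4846 = −86 kJ
Reaction II:
  Bonds broken (reactants):
    C-C: 2 × 337 = 674
    C-H: 8 × 400 = 3200
    Σ(broken) = 3874 kJ
  Bonds formed (products):
    C-C: 1 × 337 = 337
    C-H: 6 × 400 = 2400
    C=C: 1 × 592 = 592
    H-H: 1 × 445 = 445
    Σ(formed) = 3774 kJ
  ΔH_II = 3874 − 3774 = +100 kJ
ΔH_I − ΔH_II = −186 kJ, so reaction I has the more negative ΔH; |ΔH_I − ΔH_II| = 186 kJ.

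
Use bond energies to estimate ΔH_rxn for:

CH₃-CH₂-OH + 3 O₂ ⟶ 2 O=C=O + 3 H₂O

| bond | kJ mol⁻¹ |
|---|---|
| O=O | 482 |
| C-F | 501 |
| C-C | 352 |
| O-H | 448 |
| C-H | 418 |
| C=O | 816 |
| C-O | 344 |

ΔH ≈ −1272 kJ

Bonds broken (reactants):
  C-C: 1 × 352 = 352
  C-H: 5 × 418 = 2090
  C-O: 1 × 344 = 344
  O-H: 1 × 448 = 448
  O=O: 3 × 482 = 1446
  Σ(broken) = 4680 kJ
Bonds formed (products):
  C=O: 4 × 816 = 3264
  O-H: 6 × 448 = 2688
  Σ(formed) = 5952 kJ
ΔH = Σ(broken) − Σ(formed) = 4680 − 5952 = −1272 kJ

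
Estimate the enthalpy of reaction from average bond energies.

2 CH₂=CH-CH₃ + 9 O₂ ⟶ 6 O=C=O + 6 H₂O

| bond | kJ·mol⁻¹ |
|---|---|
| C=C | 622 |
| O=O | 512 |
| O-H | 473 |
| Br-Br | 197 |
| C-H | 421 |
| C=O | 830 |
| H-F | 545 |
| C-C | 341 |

Bonds broken (reactants):
  C-C: 2 × 341 = 682
  C-H: 12 × 421 = 5052
  C=C: 2 × 622 = 1244
  O=O: 9 × 512 = 4608
  Σ(broken) = 11586 kJ
Bonds formed (products):
  C=O: 12 × 830 = 9960
  O-H: 12 × 473 = 5676
  Σ(formed) = 15636 kJ
ΔH = Σ(broken) − Σ(formed) = 11586 − 15636 = −4050 kJ

ΔH ≈ −4050 kJ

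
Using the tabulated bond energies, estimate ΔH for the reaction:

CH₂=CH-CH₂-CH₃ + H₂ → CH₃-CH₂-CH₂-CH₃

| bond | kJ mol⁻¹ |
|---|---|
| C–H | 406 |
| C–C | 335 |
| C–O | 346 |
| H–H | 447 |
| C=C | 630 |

ΔH ≈ −70 kJ

Bonds broken (reactants):
  C–C: 2 × 335 = 670
  C–H: 8 × 406 = 3248
  C=C: 1 × 630 = 630
  H–H: 1 × 447 = 447
  Σ(broken) = 4995 kJ
Bonds formed (products):
  C–C: 3 × 335 = 1005
  C–H: 10 × 406 = 4060
  Σ(formed) = 5065 kJ
ΔH = Σ(broken) − Σ(formed) = 4995 − 5065 = −70 kJ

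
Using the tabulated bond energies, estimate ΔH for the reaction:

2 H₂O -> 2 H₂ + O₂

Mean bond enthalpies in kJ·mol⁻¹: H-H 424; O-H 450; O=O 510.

Bonds broken (reactants):
  O-H: 4 × 450 = 1800
  Σ(broken) = 1800 kJ
Bonds formed (products):
  H-H: 2 × 424 = 848
  O=O: 1 × 510 = 510
  Σ(formed) = 1358 kJ
ΔH = Σ(broken) − Σ(formed) = 1800 − 1358 = +442 kJ

ΔH ≈ +442 kJ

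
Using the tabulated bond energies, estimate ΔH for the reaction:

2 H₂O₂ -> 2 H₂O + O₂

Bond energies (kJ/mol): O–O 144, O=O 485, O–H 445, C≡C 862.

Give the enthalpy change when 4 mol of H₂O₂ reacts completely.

ΔH = −394 kJ

Bonds broken (reactants):
  O–H: 4 × 445 = 1780
  O–O: 2 × 144 = 288
  Σ(broken) = 2068 kJ
Bonds formed (products):
  O–H: 4 × 445 = 1780
  O=O: 1 × 485 = 485
  Σ(formed) = 2265 kJ
ΔH = Σ(broken) − Σ(formed) = 2068 − 2265 = −197 kJ
For 2× the reaction as written: 2 × (−197) = −394 kJ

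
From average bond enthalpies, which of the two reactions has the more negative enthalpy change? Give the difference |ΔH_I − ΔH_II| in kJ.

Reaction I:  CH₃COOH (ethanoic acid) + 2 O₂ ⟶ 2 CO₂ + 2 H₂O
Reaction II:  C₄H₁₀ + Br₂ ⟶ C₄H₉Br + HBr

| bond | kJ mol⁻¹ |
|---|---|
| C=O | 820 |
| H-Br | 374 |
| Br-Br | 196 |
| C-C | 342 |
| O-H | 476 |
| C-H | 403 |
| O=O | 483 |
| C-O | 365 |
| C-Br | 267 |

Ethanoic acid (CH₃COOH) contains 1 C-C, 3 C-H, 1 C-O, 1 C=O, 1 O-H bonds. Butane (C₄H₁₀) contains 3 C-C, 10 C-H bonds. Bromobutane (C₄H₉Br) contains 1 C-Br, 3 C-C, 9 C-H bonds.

Reaction I:
  Bonds broken (reactants):
    C-C: 1 × 342 = 342
    C-H: 3 × 403 = 1209
    C-O: 1 × 365 = 365
    C=O: 1 × 820 = 820
    O-H: 1 × 476 = 476
    O=O: 2 × 483 = 966
    Σ(broken) = 4178 kJ
  Bonds formed (products):
    C=O: 4 × 820 = 3280
    O-H: 4 × 476 = 1904
    Σ(formed) = 5184 kJ
  ΔH_I = 4178 − 5184 = −1006 kJ
Reaction II:
  Bonds broken (reactants):
    Br-Br: 1 × 196 = 196
    C-C: 3 × 342 = 1026
    C-H: 10 × 403 = 4030
    Σ(broken) = 5252 kJ
  Bonds formed (products):
    C-Br: 1 × 267 = 267
    C-C: 3 × 342 = 1026
    C-H: 9 × 403 = 3627
    H-Br: 1 × 374 = 374
    Σ(formed) = 5294 kJ
  ΔH_II = 5252 − 5294 = −42 kJ
ΔH_I − ΔH_II = −964 kJ, so reaction I has the more negative ΔH; |ΔH_I − ΔH_II| = 964 kJ.

Reaction I, by 964 kJ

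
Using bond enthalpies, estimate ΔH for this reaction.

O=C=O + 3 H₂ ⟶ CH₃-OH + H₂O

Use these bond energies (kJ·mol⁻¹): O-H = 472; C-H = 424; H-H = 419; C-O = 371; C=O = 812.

ΔH ≈ −178 kJ

Bonds broken (reactants):
  C=O: 2 × 812 = 1624
  H-H: 3 × 419 = 1257
  Σ(broken) = 2881 kJ
Bonds formed (products):
  C-H: 3 × 424 = 1272
  C-O: 1 × 371 = 371
  O-H: 3 × 472 = 1416
  Σ(formed) = 3059 kJ
ΔH = Σ(broken) − Σ(formed) = 2881 − 3059 = −178 kJ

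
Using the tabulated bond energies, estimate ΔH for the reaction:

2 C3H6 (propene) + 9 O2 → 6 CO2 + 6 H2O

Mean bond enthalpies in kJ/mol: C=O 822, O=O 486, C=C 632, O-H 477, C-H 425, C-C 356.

Bonds broken (reactants):
  C-C: 2 × 356 = 712
  C-H: 12 × 425 = 5100
  C=C: 2 × 632 = 1264
  O=O: 9 × 486 = 4374
  Σ(broken) = 11450 kJ
Bonds formed (products):
  C=O: 12 × 822 = 9864
  O-H: 12 × 477 = 5724
  Σ(formed) = 15588 kJ
ΔH = Σ(broken) − Σ(formed) = 11450 − 15588 = −4138 kJ

ΔH ≈ −4138 kJ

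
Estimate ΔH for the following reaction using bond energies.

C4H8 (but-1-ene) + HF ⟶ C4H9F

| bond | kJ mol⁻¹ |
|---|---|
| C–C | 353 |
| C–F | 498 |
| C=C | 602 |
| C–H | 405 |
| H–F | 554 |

Bonds broken (reactants):
  C–C: 2 × 353 = 706
  C–H: 8 × 405 = 3240
  C=C: 1 × 602 = 602
  H–F: 1 × 554 = 554
  Σ(broken) = 5102 kJ
Bonds formed (products):
  C–C: 3 × 353 = 1059
  C–F: 1 × 498 = 498
  C–H: 9 × 405 = 3645
  Σ(formed) = 5202 kJ
ΔH = Σ(broken) − Σ(formed) = 5102 − 5202 = −100 kJ

ΔH ≈ −100 kJ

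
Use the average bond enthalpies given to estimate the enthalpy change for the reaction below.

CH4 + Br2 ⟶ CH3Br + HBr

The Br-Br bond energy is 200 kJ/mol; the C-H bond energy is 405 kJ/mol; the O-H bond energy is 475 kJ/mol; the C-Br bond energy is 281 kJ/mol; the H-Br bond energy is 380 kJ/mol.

ΔH ≈ −56 kJ

Bonds broken (reactants):
  Br-Br: 1 × 200 = 200
  C-H: 4 × 405 = 1620
  Σ(broken) = 1820 kJ
Bonds formed (products):
  C-Br: 1 × 281 = 281
  C-H: 3 × 405 = 1215
  H-Br: 1 × 380 = 380
  Σ(formed) = 1876 kJ
ΔH = Σ(broken) − Σ(formed) = 1820 − 1876 = −56 kJ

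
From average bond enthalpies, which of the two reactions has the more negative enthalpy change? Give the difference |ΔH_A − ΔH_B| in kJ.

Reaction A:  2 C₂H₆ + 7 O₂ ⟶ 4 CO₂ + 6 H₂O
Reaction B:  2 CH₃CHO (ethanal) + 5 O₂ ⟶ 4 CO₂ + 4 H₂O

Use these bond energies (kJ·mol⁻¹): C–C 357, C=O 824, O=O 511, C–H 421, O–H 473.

Reaction A:
  Bonds broken (reactants):
    C–C: 2 × 357 = 714
    C–H: 12 × 421 = 5052
    O=O: 7 × 511 = 3577
    Σ(broken) = 9343 kJ
  Bonds formed (products):
    C=O: 8 × 824 = 6592
    O–H: 12 × 473 = 5676
    Σ(formed) = 12268 kJ
  ΔH_A = 9343 − 12268 = −2925 kJ
Reaction B:
  Bonds broken (reactants):
    C–C: 2 × 357 = 714
    C–H: 8 × 421 = 3368
    C=O: 2 × 824 = 1648
    O=O: 5 × 511 = 2555
    Σ(broken) = 8285 kJ
  Bonds formed (products):
    C=O: 8 × 824 = 6592
    O–H: 8 × 473 = 3784
    Σ(formed) = 10376 kJ
  ΔH_B = 8285 − 10376 = −2091 kJ
ΔH_A − ΔH_B = −834 kJ, so reaction A has the more negative ΔH; |ΔH_A − ΔH_B| = 834 kJ.

Reaction A, by 834 kJ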